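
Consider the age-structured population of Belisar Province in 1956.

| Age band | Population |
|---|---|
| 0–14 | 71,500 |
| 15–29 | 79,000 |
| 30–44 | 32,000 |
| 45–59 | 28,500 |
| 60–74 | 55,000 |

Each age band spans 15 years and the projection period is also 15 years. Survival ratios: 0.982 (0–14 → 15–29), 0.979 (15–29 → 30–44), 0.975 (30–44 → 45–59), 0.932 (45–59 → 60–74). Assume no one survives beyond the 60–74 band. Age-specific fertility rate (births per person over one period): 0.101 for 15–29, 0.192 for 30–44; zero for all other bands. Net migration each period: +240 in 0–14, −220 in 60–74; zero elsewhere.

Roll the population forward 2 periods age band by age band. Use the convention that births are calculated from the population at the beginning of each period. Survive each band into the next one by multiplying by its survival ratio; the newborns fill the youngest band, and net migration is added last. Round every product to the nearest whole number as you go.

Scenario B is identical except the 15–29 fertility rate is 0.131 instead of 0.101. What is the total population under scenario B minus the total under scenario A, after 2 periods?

Call the groups 1 to 5, youngest first.
[period 1]
Births: 79000 × 0.101 = 7979  |  32000 × 0.192 = 6144 ⇒ total 14123
Group 2: 71500 × 0.982 = 70213
Group 3: 79000 × 0.979 = 77341
Group 4: 32000 × 0.975 = 31200
Group 5: 28500 × 0.932 = 26562
Net migration: Group 1 + 240 → 14363; Group 5 − 220 → 26342
Population now: 0–14=14363, 15–29=70213, 30–44=77341, 45–59=31200, 60–74=26342
[period 2]
Births: 70213 × 0.101 = 7092  |  77341 × 0.192 = 14849 ⇒ total 21941
Group 2: 14363 × 0.982 = 14104
Group 3: 70213 × 0.979 = 68739
Group 4: 77341 × 0.975 = 75407
Group 5: 31200 × 0.932 = 29078
Net migration: Group 1 + 240 → 22181; Group 5 − 220 → 28858
Population now: 0–14=22181, 15–29=14104, 30–44=68739, 45–59=75407, 60–74=28858
Scenario A total after 2 periods: 209289
Scenario B projection —
[period 1]
Births: 79000 × 0.131 = 10349  |  32000 × 0.192 = 6144 ⇒ total 16493
Group 2: 71500 × 0.982 = 70213
Group 3: 79000 × 0.979 = 77341
Group 4: 32000 × 0.975 = 31200
Group 5: 28500 × 0.932 = 26562
Net migration: Group 1 + 240 → 16733; Group 5 − 220 → 26342
Population now: 0–14=16733, 15–29=70213, 30–44=77341, 45–59=31200, 60–74=26342
[period 2]
Births: 70213 × 0.131 = 9198  |  77341 × 0.192 = 14849 ⇒ total 24047
Group 2: 16733 × 0.982 = 16432
Group 3: 70213 × 0.979 = 68739
Group 4: 77341 × 0.975 = 75407
Group 5: 31200 × 0.932 = 29078
Net migration: Group 1 + 240 → 24287; Group 5 − 220 → 28858
Population now: 0–14=24287, 15–29=16432, 30–44=68739, 45–59=75407, 60–74=28858
Scenario B total after 2 periods: 213723
Difference B − A = 213723 − 209289 = 4434

4434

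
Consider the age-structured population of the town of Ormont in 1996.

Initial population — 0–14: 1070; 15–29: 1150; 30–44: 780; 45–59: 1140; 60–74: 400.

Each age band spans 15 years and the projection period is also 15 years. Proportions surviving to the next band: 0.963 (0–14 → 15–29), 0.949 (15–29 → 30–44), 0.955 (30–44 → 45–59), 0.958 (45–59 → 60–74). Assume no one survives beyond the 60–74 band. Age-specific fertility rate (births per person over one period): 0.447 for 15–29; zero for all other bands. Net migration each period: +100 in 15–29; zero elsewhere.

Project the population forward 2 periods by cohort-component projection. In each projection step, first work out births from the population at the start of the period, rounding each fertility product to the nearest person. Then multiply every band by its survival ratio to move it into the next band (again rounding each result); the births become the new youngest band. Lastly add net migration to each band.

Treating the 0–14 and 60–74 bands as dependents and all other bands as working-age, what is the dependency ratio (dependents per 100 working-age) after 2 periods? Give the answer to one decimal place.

45.0

After projecting period 1:
Births: 1150 × 0.447 = 514
15–29: 1070 × 0.963 = 1030
30–44: 1150 × 0.949 = 1091
45–59: 780 × 0.955 = 745
60–74: 1140 × 0.958 = 1092
Net migration: 15–29 + 100 → 1130
End of period: [514, 1130, 1091, 745, 1092]
After projecting period 2:
Births: 1130 × 0.447 = 505
15–29: 514 × 0.963 = 495
30–44: 1130 × 0.949 = 1072
45–59: 1091 × 0.955 = 1042
60–74: 745 × 0.958 = 714
Net migration: 15–29 + 100 → 595
End of period: [505, 595, 1072, 1042, 714]
Dependents (band 0–14 + band 60–74) = 505 + 714 = 1219; working-age = 2709; ratio = 1219/2709 × 100 = 45.0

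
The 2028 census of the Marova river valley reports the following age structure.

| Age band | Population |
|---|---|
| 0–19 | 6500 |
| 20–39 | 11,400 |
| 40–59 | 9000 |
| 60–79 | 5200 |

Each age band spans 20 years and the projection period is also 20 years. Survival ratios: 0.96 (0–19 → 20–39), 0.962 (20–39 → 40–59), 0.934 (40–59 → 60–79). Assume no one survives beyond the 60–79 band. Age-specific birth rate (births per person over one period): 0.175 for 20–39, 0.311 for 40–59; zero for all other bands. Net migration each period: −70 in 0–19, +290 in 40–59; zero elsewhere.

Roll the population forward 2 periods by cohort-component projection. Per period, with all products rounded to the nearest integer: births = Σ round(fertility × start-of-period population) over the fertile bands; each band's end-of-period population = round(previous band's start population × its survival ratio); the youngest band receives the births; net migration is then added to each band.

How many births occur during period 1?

[period 1]
Births: 11400 * 0.175 = 1995, 9000 * 0.311 = 2799 → 4794
20–39: 6500 * 0.96 = 6240
40–59: 11400 * 0.962 = 10967
60–79: 9000 * 0.934 = 8406
Net migration: 0–19 − 70 → 4724; 40–59 + 290 → 11257
End of period: [4724, 6240, 11257, 8406]

4794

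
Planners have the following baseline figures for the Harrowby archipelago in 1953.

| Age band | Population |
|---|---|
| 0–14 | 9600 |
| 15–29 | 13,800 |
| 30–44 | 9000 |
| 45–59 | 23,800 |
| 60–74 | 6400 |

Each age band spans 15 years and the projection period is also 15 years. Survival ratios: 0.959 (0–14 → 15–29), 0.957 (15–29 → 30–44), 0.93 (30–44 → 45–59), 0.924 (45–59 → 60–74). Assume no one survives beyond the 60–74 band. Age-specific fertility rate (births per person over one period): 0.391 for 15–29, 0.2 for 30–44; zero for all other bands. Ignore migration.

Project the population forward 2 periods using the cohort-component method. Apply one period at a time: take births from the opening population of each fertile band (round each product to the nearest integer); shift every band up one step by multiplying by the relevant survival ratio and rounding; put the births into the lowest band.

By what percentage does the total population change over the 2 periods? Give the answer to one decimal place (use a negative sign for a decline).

Numbering the bands 1..5 from youngest to oldest:
Period 1.
Births: 13800 × 0.391 = 5396 ; 9000 × 0.2 = 1800 → total 7196
Band 2: 9600 × 0.959 = 9206
Band 3: 13800 × 0.957 = 13207
Band 4: 9000 × 0.93 = 8370
Band 5: 23800 × 0.924 = 21991
End of period: [7196, 9206, 13207, 8370, 21991]
Period 2.
Births: 9206 × 0.391 = 3600 ; 13207 × 0.2 = 2641 → total 6241
Band 2: 7196 × 0.959 = 6901
Band 3: 9206 × 0.957 = 8810
Band 4: 13207 × 0.93 = 12283
Band 5: 8370 × 0.924 = 7734
End of period: [6241, 6901, 8810, 12283, 7734]
Total: 62600 → 41969; change = -20631; percentage change = -33.0%

-33.0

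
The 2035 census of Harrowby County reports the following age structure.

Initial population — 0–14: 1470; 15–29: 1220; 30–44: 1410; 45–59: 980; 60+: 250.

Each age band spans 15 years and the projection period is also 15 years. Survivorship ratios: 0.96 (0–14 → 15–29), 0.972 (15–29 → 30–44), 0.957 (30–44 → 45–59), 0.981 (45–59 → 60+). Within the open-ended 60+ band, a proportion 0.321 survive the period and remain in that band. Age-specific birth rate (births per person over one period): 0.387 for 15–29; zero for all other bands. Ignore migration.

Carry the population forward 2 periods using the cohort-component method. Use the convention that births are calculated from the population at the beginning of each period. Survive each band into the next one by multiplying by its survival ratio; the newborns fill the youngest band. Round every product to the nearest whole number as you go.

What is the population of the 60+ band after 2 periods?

Period 1:
Births: 1220 * 0.387 = 472
15–29: 1470 * 0.96 = 1411
30–44: 1220 * 0.972 = 1186
45–59: 1410 * 0.957 = 1349
60+: 980 * 0.981 + 250 * 0.321 = 961 + 80 = 1041
Giving 472 / 1411 / 1186 / 1349 / 1041.
Period 2:
Births: 1411 * 0.387 = 546
15–29: 472 * 0.96 = 453
30–44: 1411 * 0.972 = 1371
45–59: 1186 * 0.957 = 1135
60+: 1349 * 0.981 + 1041 * 0.321 = 1323 + 334 = 1657
Giving 546 / 453 / 1371 / 1135 / 1657.

1657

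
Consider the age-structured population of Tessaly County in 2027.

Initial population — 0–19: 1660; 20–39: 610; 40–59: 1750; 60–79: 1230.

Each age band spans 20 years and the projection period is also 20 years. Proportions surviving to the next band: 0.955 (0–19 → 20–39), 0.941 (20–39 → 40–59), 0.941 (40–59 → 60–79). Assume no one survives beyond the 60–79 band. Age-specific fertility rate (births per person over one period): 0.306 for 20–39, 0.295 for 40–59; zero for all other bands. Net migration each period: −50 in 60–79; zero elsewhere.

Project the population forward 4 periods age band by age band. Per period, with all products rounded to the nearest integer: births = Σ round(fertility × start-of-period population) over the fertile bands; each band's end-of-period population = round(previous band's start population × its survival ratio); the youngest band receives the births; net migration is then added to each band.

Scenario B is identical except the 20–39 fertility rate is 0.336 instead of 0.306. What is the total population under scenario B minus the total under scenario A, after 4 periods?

(Groups numbered youngest = 1 to oldest = 4.)
Period 1.
Births: 610 * 0.306 = 187  |  1750 * 0.295 = 516 ⇒ total 703
Group 2: 1660 * 0.955 = 1585
Group 3: 610 * 0.941 = 574
Group 4: 1750 * 0.941 = 1647
Net migration: Group 4 − 50 → 1597
End of period: [703, 1585, 574, 1597]
Period 2.
Births: 1585 * 0.306 = 485  |  574 * 0.295 = 169 ⇒ total 654
Group 2: 703 * 0.955 = 671
Group 3: 1585 * 0.941 = 1491
Group 4: 574 * 0.941 = 540
Net migration: Group 4 − 50 → 490
End of period: [654, 671, 1491, 490]
Period 3.
Births: 671 * 0.306 = 205  |  1491 * 0.295 = 440 ⇒ total 645
Group 2: 654 * 0.955 = 625
Group 3: 671 * 0.941 = 631
Group 4: 1491 * 0.941 = 1403
Net migration: Group 4 − 50 → 1353
End of period: [645, 625, 631, 1353]
Period 4.
Births: 625 * 0.306 = 191  |  631 * 0.295 = 186 ⇒ total 377
Group 2: 645 * 0.955 = 616
Group 3: 625 * 0.941 = 588
Group 4: 631 * 0.941 = 594
Net migration: Group 4 − 50 → 544
End of period: [377, 616, 588, 544]
Scenario A total after 4 periods: 2125
Scenario B projection —
Period 1.
Births: 610 * 0.336 = 205  |  1750 * 0.295 = 516 ⇒ total 721
Group 2: 1660 * 0.955 = 1585
Group 3: 610 * 0.941 = 574
Group 4: 1750 * 0.941 = 1647
Net migration: Group 4 − 50 → 1597
End of period: [721, 1585, 574, 1597]
Period 2.
Births: 1585 * 0.336 = 533  |  574 * 0.295 = 169 ⇒ total 702
Group 2: 721 * 0.955 = 689
Group 3: 1585 * 0.941 = 1491
Group 4: 574 * 0.941 = 540
Net migration: Group 4 − 50 → 490
End of period: [702, 689, 1491, 490]
Period 3.
Births: 689 * 0.336 = 232  |  1491 * 0.295 = 440 ⇒ total 672
Group 2: 702 * 0.955 = 670
Group 3: 689 * 0.941 = 648
Group 4: 1491 * 0.941 = 1403
Net migration: Group 4 − 50 → 1353
End of period: [672, 670, 648, 1353]
Period 4.
Births: 670 * 0.336 = 225  |  648 * 0.295 = 191 ⇒ total 416
Group 2: 672 * 0.955 = 642
Group 3: 670 * 0.941 = 630
Group 4: 648 * 0.941 = 610
Net migration: Group 4 − 50 → 560
End of period: [416, 642, 630, 560]
Scenario B total after 4 periods: 2248
Difference B − A = 2248 − 2125 = 123

123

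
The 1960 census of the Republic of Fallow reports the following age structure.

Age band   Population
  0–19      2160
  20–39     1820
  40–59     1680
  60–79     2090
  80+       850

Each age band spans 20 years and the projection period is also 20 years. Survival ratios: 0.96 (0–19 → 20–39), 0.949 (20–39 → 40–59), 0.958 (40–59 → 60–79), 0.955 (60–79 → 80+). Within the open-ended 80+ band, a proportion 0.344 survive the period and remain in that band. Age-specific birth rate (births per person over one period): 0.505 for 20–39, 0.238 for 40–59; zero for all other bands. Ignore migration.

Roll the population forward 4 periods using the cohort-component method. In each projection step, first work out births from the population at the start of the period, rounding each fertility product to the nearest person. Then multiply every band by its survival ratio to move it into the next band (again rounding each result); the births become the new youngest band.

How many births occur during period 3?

After projecting period 1:
Births: 1820 * 0.505 = 919  |  1680 * 0.238 = 400 → total 1319
20–39: 2160 * 0.96 = 2074
40–59: 1820 * 0.949 = 1727
60–79: 1680 * 0.958 = 1609
80+: 2090 * 0.955 + 850 * 0.344 = 1996 + 292 = 2288
End of period: [1319, 2074, 1727, 1609, 2288]
After projecting period 2:
Births: 2074 * 0.505 = 1047  |  1727 * 0.238 = 411 → total 1458
20–39: 1319 * 0.96 = 1266
40–59: 2074 * 0.949 = 1968
60–79: 1727 * 0.958 = 1654
80+: 1609 * 0.955 + 2288 * 0.344 = 1537 + 787 = 2324
End of period: [1458, 1266, 1968, 1654, 2324]
After projecting period 3:
Births: 1266 * 0.505 = 639  |  1968 * 0.238 = 468 → total 1107
20–39: 1458 * 0.96 = 1400
40–59: 1266 * 0.949 = 1201
60–79: 1968 * 0.958 = 1885
80+: 1654 * 0.955 + 2324 * 0.344 = 1580 + 799 = 2379
End of period: [1107, 1400, 1201, 1885, 2379]

1107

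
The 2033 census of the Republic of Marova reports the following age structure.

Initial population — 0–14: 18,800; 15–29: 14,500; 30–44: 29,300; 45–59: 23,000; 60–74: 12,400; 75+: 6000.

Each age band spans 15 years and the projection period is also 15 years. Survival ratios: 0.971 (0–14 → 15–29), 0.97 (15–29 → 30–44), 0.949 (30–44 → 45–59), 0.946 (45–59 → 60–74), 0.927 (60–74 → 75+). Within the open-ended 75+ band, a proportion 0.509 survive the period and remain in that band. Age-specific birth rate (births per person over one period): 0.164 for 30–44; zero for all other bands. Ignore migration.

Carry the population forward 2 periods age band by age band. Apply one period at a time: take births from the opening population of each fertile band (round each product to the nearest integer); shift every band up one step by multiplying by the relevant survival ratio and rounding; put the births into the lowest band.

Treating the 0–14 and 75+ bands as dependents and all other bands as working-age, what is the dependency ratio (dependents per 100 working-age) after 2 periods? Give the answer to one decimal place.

48.2

Call the bands 1 to 6, youngest first.
Period 1:
Births: 29300 × 0.164 = 4805
Band 2: 18800 × 0.971 = 18255
Band 3: 14500 × 0.97 = 14065
Band 4: 29300 × 0.949 = 27806
Band 5: 23000 × 0.946 = 21758
Band 6: 12400 × 0.927 + 6000 × 0.509 = 11495 + 3054 = 14549
End of period: [4805, 18255, 14065, 27806, 21758, 14549]
Period 2:
Births: 14065 × 0.164 = 2307
Band 2: 4805 × 0.971 = 4666
Band 3: 18255 × 0.97 = 17707
Band 4: 14065 × 0.949 = 13348
Band 5: 27806 × 0.946 = 26304
Band 6: 21758 × 0.927 + 14549 × 0.509 = 20170 + 7405 = 27575
End of period: [2307, 4666, 17707, 13348, 26304, 27575]
Dependents (band 0–14 + band 75+) = 2307 + 27575 = 29882; working-age = 62025; ratio = 29882/62025 × 100 = 48.2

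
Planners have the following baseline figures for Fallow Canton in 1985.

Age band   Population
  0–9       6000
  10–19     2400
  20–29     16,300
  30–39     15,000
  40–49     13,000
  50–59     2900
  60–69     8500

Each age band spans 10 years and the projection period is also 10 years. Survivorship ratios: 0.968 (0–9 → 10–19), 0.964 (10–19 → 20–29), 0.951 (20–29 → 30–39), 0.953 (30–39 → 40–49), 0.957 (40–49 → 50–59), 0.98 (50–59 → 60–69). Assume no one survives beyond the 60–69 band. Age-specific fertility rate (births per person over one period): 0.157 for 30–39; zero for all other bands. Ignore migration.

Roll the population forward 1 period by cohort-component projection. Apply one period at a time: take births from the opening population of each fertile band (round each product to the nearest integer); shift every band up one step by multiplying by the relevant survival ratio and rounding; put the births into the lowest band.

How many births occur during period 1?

Let band 1 be 0–9 through band 7 = 60–69.
[period 1]
Births: 15000 × 0.157 = 2355
Band 2: 6000 × 0.968 = 5808
Band 3: 2400 × 0.964 = 2314
Band 4: 16300 × 0.951 = 15501
Band 5: 15000 × 0.953 = 14295
Band 6: 13000 × 0.957 = 12441
Band 7: 2900 × 0.98 = 2842
Giving 2355 / 5808 / 2314 / 15501 / 14295 / 12441 / 2842.

2355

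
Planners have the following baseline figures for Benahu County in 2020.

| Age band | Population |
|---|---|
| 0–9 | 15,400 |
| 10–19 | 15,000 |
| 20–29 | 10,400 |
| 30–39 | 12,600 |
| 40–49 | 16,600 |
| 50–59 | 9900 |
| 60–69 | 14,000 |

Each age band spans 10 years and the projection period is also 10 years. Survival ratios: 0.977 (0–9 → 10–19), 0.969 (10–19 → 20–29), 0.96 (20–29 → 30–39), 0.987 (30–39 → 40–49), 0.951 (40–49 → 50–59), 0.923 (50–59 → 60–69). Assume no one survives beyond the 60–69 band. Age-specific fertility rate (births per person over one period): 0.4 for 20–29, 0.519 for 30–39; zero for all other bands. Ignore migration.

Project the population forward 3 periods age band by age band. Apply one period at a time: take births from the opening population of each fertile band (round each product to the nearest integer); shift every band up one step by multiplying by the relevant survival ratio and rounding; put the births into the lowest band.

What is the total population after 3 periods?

82003

After projecting period 1:
Births: 10400 × 0.4 = 4160  |  12600 × 0.519 = 6539 ⇒ total 10699
10–19: 15400 × 0.977 = 15046
20–29: 15000 × 0.969 = 14535
30–39: 10400 × 0.96 = 9984
40–49: 12600 × 0.987 = 12436
50–59: 16600 × 0.951 = 15787
60–69: 9900 × 0.923 = 9138
Population now: 0–9=10699, 10–19=15046, 20–29=14535, 30–39=9984, 40–49=12436, 50–59=15787, 60–69=9138
After projecting period 2:
Births: 14535 × 0.4 = 5814  |  9984 × 0.519 = 5182 ⇒ total 10996
10–19: 10699 × 0.977 = 10453
20–29: 15046 × 0.969 = 14580
30–39: 14535 × 0.96 = 13954
40–49: 9984 × 0.987 = 9854
50–59: 12436 × 0.951 = 11827
60–69: 15787 × 0.923 = 14571
Population now: 0–9=10996, 10–19=10453, 20–29=14580, 30–39=13954, 40–49=9854, 50–59=11827, 60–69=14571
After projecting period 3:
Births: 14580 × 0.4 = 5832  |  13954 × 0.519 = 7242 ⇒ total 13074
10–19: 10996 × 0.977 = 10743
20–29: 10453 × 0.969 = 10129
30–39: 14580 × 0.96 = 13997
40–49: 13954 × 0.987 = 13773
50–59: 9854 × 0.951 = 9371
60–69: 11827 × 0.923 = 10916
Population now: 0–9=13074, 10–19=10743, 20–29=10129, 30–39=13997, 40–49=13773, 50–59=9371, 60–69=10916
Total after period 3: 13074 + 10743 + 10129 + 13997 + 13773 + 9371 + 10916 = 82003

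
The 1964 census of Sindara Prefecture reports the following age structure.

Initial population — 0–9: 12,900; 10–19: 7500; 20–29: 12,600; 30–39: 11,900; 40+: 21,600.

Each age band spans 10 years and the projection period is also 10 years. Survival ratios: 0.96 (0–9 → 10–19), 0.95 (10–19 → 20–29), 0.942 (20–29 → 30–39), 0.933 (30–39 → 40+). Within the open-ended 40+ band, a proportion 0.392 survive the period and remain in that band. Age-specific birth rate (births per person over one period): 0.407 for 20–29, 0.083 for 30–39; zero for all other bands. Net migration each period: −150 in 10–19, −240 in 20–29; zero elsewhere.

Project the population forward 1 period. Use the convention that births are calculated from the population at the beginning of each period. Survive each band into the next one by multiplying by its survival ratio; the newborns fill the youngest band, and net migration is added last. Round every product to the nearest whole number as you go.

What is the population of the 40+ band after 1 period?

Period 1.
Births: 12600 × 0.407 = 5128  |  11900 × 0.083 = 988 → 6116
10–19: 12900 × 0.96 = 12384
20–29: 7500 × 0.95 = 7125
30–39: 12600 × 0.942 = 11869
40+: 11900 × 0.933 + 21600 × 0.392 = 11103 + 8467 = 19570
Net migration: 10–19 − 150 → 12234; 20–29 − 240 → 6885
End of period: [6116, 12234, 6885, 11869, 19570]

19570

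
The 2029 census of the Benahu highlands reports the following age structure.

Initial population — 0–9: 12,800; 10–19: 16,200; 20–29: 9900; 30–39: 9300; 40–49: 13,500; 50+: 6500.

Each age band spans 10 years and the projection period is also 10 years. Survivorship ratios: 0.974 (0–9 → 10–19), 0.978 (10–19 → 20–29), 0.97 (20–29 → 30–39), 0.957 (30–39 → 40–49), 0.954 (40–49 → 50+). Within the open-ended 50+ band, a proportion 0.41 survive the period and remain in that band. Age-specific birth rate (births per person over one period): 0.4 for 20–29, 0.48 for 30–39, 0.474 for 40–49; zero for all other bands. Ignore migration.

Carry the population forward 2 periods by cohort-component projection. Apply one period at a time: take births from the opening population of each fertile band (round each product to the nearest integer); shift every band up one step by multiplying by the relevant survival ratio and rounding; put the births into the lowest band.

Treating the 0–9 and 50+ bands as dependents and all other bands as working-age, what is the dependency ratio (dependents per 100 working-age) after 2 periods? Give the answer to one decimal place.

58.7

Period 1:
Births: 9900 × 0.4 = 3960, 9300 × 0.48 = 4464, 13500 × 0.474 = 6399 — total 14823
10–19: 12800 × 0.974 = 12467
20–29: 16200 × 0.978 = 15844
30–39: 9900 × 0.97 = 9603
40–49: 9300 × 0.957 = 8900
50+: 13500 × 0.954 + 6500 × 0.41 = 12879 + 2665 = 15544
End of period: [14823, 12467, 15844, 9603, 8900, 15544]
Period 2:
Births: 15844 × 0.4 = 6338, 9603 × 0.48 = 4609, 8900 × 0.474 = 4219 — total 15166
10–19: 14823 × 0.974 = 14438
20–29: 12467 × 0.978 = 12193
30–39: 15844 × 0.97 = 15369
40–49: 9603 × 0.957 = 9190
50+: 8900 × 0.954 + 15544 × 0.41 = 8491 + 6373 = 14864
End of period: [15166, 14438, 12193, 15369, 9190, 14864]
Dependents (band 0–9 + band 50+) = 15166 + 14864 = 30030; working-age = 51190; ratio = 30030/51190 × 100 = 58.7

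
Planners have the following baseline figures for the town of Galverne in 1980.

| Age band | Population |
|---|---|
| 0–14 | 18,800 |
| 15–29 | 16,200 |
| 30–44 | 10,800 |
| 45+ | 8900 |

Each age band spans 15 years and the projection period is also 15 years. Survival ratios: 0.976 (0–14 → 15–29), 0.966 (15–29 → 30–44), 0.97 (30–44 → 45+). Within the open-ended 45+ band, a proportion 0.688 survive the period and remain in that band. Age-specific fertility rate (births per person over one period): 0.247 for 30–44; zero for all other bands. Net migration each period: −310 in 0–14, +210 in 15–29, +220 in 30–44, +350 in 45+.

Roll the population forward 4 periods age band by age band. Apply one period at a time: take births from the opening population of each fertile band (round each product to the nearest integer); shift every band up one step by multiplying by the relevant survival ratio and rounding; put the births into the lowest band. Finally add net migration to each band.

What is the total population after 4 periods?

Call the bands 1 to 4, youngest first.
Period 1:
Births: 10800 * 0.247 = 2668
Band 2: 18800 * 0.976 = 18349
Band 3: 16200 * 0.966 = 15649
Band 4: 10800 * 0.97 + 8900 * 0.688 = 10476 + 6123 = 16599
Net migration: Band 1 − 310 → 2358; Band 2 + 210 → 18559; Band 3 + 220 → 15869; Band 4 + 350 → 16949
End of period: [2358, 18559, 15869, 16949]
Period 2:
Births: 15869 * 0.247 = 3920
Band 2: 2358 * 0.976 = 2301
Band 3: 18559 * 0.966 = 17928
Band 4: 15869 * 0.97 + 16949 * 0.688 = 15393 + 11661 = 27054
Net migration: Band 1 − 310 → 3610; Band 2 + 210 → 2511; Band 3 + 220 → 18148; Band 4 + 350 → 27404
End of period: [3610, 2511, 18148, 27404]
Period 3:
Births: 18148 * 0.247 = 4483
Band 2: 3610 * 0.976 = 3523
Band 3: 2511 * 0.966 = 2426
Band 4: 18148 * 0.97 + 27404 * 0.688 = 17604 + 18854 = 36458
Net migration: Band 1 − 310 → 4173; Band 2 + 210 → 3733; Band 3 + 220 → 2646; Band 4 + 350 → 36808
End of period: [4173, 3733, 2646, 36808]
Period 4:
Births: 2646 * 0.247 = 654
Band 2: 4173 * 0.976 = 4073
Band 3: 3733 * 0.966 = 3606
Band 4: 2646 * 0.97 + 36808 * 0.688 = 2567 + 25324 = 27891
Net migration: Band 1 − 310 → 344; Band 2 + 210 → 4283; Band 3 + 220 → 3826; Band 4 + 350 → 28241
End of period: [344, 4283, 3826, 28241]
Total after period 4: 344 + 4283 + 3826 + 28241 = 36694

36694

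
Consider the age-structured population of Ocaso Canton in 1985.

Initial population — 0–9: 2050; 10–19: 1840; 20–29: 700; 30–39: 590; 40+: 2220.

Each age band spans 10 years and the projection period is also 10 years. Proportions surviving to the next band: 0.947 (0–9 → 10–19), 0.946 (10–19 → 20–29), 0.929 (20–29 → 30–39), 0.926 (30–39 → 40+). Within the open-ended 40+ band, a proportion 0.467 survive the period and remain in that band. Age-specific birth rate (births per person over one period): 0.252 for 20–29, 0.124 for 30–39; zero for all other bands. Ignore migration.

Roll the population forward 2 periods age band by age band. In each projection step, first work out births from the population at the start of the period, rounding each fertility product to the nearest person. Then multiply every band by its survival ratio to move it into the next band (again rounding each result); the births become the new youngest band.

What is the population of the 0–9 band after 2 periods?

Numbering the bands 1..5 from youngest to oldest:
— Period 1 —
Births: 700 * 0.252 = 176 ; 590 * 0.124 = 73 → total 249
Band 2: 2050 * 0.947 = 1941
Band 3: 1840 * 0.946 = 1741
Band 4: 700 * 0.929 = 650
Band 5: 590 * 0.926 + 2220 * 0.467 = 546 + 1037 = 1583
→ [249, 1941, 1741, 650, 1583]
— Period 2 —
Births: 1741 * 0.252 = 439 ; 650 * 0.124 = 81 → total 520
Band 2: 249 * 0.947 = 236
Band 3: 1941 * 0.946 = 1836
Band 4: 1741 * 0.929 = 1617
Band 5: 650 * 0.926 + 1583 * 0.467 = 602 + 739 = 1341
→ [520, 236, 1836, 1617, 1341]

520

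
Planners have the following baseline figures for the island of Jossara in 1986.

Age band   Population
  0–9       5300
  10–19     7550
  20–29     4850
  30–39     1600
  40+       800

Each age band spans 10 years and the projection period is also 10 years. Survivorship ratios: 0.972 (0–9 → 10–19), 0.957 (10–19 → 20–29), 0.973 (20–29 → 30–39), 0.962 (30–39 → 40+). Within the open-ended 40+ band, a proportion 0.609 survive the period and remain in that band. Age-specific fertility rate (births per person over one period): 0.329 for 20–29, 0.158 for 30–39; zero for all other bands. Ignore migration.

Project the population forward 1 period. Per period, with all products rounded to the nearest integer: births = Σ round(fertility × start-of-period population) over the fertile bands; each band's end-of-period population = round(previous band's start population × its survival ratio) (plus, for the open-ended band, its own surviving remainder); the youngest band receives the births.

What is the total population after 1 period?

After projecting period 1:
Births: 4850 × 0.329 = 1596  |  1600 × 0.158 = 253 ⇒ total 1849
10–19: 5300 × 0.972 = 5152
20–29: 7550 × 0.957 = 7225
30–39: 4850 × 0.973 = 4719
40+: 1600 × 0.962 + 800 × 0.609 = 1539 + 487 = 2026
End of period: [1849, 5152, 7225, 4719, 2026]
Total after period 1: 1849 + 5152 + 7225 + 4719 + 2026 = 20971

20971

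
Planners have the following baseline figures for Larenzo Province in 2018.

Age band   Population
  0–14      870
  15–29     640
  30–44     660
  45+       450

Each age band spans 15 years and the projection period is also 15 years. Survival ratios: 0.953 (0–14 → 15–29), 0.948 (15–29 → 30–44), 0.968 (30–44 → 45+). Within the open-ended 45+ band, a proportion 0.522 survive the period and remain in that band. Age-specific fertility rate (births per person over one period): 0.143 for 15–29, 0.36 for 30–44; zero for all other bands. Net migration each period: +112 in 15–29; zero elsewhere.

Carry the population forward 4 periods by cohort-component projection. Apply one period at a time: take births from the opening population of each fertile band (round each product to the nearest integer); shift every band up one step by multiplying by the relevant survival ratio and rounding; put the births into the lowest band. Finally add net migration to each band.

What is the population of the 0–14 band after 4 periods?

After projecting period 1:
Births: 640 × 0.143 = 92  |  660 × 0.36 = 238 → 330
15–29: 870 × 0.953 = 829
30–44: 640 × 0.948 = 607
45+: 660 × 0.968 + 450 × 0.522 = 639 + 235 = 874
Net migration: 15–29 + 112 → 941
End of period: [330, 941, 607, 874]
After projecting period 2:
Births: 941 × 0.143 = 135  |  607 × 0.36 = 219 → 354
15–29: 330 × 0.953 = 314
30–44: 941 × 0.948 = 892
45+: 607 × 0.968 + 874 × 0.522 = 588 + 456 = 1044
Net migration: 15–29 + 112 → 426
End of period: [354, 426, 892, 1044]
After projecting period 3:
Births: 426 × 0.143 = 61  |  892 × 0.36 = 321 → 382
15–29: 354 × 0.953 = 337
30–44: 426 × 0.948 = 404
45+: 892 × 0.968 + 1044 × 0.522 = 863 + 545 = 1408
Net migration: 15–29 + 112 → 449
End of period: [382, 449, 404, 1408]
After projecting period 4:
Births: 449 × 0.143 = 64  |  404 × 0.36 = 145 → 209
15–29: 382 × 0.953 = 364
30–44: 449 × 0.948 = 426
45+: 404 × 0.968 + 1408 × 0.522 = 391 + 735 = 1126
Net migration: 15–29 + 112 → 476
End of period: [209, 476, 426, 1126]

209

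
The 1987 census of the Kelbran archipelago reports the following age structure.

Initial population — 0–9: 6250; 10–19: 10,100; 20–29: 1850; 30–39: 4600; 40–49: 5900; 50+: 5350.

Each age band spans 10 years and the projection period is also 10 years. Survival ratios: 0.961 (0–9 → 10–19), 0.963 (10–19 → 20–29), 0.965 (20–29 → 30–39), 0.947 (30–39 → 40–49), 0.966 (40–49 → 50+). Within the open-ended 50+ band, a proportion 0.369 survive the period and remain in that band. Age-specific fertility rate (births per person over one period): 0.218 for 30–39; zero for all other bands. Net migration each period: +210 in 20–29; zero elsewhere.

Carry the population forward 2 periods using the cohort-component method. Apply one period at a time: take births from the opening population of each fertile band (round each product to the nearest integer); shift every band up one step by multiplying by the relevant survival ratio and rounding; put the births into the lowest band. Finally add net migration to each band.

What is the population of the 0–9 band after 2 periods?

After projecting period 1:
Births: 4600 * 0.218 = 1003
10–19: 6250 * 0.961 = 6006
20–29: 10100 * 0.963 = 9726
30–39: 1850 * 0.965 = 1785
40–49: 4600 * 0.947 = 4356
50+: 5900 * 0.966 + 5350 * 0.369 = 5699 + 1974 = 7673
Net migration: 20–29 + 210 → 9936
Population now: 0–9=1003, 10–19=6006, 20–29=9936, 30–39=1785, 40–49=4356, 50+=7673
After projecting period 2:
Births: 1785 * 0.218 = 389
10–19: 1003 * 0.961 = 964
20–29: 6006 * 0.963 = 5784
30–39: 9936 * 0.965 = 9588
40–49: 1785 * 0.947 = 1690
50+: 4356 * 0.966 + 7673 * 0.369 = 4208 + 2831 = 7039
Net migration: 20–29 + 210 → 5994
Population now: 0–9=389, 10–19=964, 20–29=5994, 30–39=9588, 40–49=1690, 50+=7039

389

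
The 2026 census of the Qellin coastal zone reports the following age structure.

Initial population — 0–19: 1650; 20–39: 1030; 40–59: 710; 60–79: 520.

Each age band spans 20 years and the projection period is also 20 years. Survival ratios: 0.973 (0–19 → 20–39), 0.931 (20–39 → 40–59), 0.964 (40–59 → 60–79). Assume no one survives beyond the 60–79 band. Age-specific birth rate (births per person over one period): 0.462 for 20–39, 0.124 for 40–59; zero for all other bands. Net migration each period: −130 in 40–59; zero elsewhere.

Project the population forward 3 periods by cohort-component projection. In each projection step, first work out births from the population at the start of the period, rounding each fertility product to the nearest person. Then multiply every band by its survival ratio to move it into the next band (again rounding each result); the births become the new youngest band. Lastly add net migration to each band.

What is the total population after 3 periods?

(Groups numbered youngest = 1 to oldest = 4.)
— Period 1 —
Births: 1030 * 0.462 = 476, 710 * 0.124 = 88 — total 564
Group 2: 1650 * 0.973 = 1605
Group 3: 1030 * 0.931 = 959
Group 4: 710 * 0.964 = 684
Net migration: Group 3 − 130 → 829
→ [564, 1605, 829, 684]
— Period 2 —
Births: 1605 * 0.462 = 742, 829 * 0.124 = 103 — total 845
Group 2: 564 * 0.973 = 549
Group 3: 1605 * 0.931 = 1494
Group 4: 829 * 0.964 = 799
Net migration: Group 3 − 130 → 1364
→ [845, 549, 1364, 799]
— Period 3 —
Births: 549 * 0.462 = 254, 1364 * 0.124 = 169 — total 423
Group 2: 845 * 0.973 = 822
Group 3: 549 * 0.931 = 511
Group 4: 1364 * 0.964 = 1315
Net migration: Group 3 − 130 → 381
→ [423, 822, 381, 1315]
Total after period 3: 423 + 822 + 381 + 1315 = 2941

2941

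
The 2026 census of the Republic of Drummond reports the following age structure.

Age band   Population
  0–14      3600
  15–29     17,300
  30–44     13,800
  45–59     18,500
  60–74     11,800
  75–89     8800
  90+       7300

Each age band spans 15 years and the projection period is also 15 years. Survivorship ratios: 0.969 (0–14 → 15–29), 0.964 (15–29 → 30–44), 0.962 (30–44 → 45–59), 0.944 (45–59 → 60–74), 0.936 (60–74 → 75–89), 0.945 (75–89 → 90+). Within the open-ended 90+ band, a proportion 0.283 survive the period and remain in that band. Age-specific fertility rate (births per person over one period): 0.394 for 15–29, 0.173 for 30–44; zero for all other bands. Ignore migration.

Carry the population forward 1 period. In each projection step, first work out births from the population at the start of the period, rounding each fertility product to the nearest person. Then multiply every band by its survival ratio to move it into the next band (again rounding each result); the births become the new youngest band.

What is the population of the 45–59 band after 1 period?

Period 1:
Births: 17300 * 0.394 = 6816, 13800 * 0.173 = 2387 ⇒ total 9203
15–29: 3600 * 0.969 = 3488
30–44: 17300 * 0.964 = 16677
45–59: 13800 * 0.962 = 13276
60–74: 18500 * 0.944 = 17464
75–89: 11800 * 0.936 = 11045
90+: 8800 * 0.945 + 7300 * 0.283 = 8316 + 2066 = 10382
End of period: [9203, 3488, 16677, 13276, 17464, 11045, 10382]

13276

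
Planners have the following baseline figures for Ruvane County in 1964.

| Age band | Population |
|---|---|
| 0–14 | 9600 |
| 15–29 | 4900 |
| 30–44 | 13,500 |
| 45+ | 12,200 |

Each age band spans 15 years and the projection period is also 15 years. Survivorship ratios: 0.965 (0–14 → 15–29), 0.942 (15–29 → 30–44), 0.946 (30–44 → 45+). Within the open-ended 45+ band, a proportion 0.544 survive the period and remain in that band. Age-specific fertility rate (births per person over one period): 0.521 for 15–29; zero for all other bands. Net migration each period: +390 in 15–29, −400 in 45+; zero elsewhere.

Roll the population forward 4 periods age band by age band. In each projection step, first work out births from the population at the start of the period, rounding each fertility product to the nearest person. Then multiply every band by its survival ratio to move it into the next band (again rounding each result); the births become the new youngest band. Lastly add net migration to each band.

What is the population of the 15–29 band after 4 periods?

Call the groups 1 to 4, youngest first.
After projecting period 1:
Births: 4900 × 0.521 = 2553
Group 2: 9600 × 0.965 = 9264
Group 3: 4900 × 0.942 = 4616
Group 4: 13500 × 0.946 + 12200 × 0.544 = 12771 + 6637 = 19408
Net migration: Group 2 + 390 → 9654; Group 4 − 400 → 19008
Population now: 0–14=2553, 15–29=9654, 30–44=4616, 45+=19008
After projecting period 2:
Births: 9654 × 0.521 = 5030
Group 2: 2553 × 0.965 = 2464
Group 3: 9654 × 0.942 = 9094
Group 4: 4616 × 0.946 + 19008 × 0.544 = 4367 + 10340 = 14707
Net migration: Group 2 + 390 → 2854; Group 4 − 400 → 14307
Population now: 0–14=5030, 15–29=2854, 30–44=9094, 45+=14307
After projecting period 3:
Births: 2854 × 0.521 = 1487
Group 2: 5030 × 0.965 = 4854
Group 3: 2854 × 0.942 = 2688
Group 4: 9094 × 0.946 + 14307 × 0.544 = 8603 + 7783 = 16386
Net migration: Group 2 + 390 → 5244; Group 4 − 400 → 15986
Population now: 0–14=1487, 15–29=5244, 30–44=2688, 45+=15986
After projecting period 4:
Births: 5244 × 0.521 = 2732
Group 2: 1487 × 0.965 = 1435
Group 3: 5244 × 0.942 = 4940
Group 4: 2688 × 0.946 + 15986 × 0.544 = 2543 + 8696 = 11239
Net migration: Group 2 + 390 → 1825; Group 4 − 400 → 10839
Population now: 0–14=2732, 15–29=1825, 30–44=4940, 45+=10839

1825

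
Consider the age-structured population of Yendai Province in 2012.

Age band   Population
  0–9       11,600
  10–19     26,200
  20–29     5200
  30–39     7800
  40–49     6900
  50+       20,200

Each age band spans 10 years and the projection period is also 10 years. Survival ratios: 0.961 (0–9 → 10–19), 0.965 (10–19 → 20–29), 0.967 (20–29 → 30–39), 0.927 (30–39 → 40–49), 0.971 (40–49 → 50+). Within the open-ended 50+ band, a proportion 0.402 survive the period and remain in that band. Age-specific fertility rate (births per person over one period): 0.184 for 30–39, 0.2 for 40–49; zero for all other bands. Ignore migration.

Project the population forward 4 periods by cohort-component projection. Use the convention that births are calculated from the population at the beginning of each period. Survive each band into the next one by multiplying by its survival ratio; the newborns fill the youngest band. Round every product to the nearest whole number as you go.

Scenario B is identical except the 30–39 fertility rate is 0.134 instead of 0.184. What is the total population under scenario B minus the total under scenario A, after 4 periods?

-2278

Period 1.
Births: 7800 * 0.184 = 1435, 6900 * 0.2 = 1380 ⇒ total 2815
10–19: 11600 * 0.961 = 11148
20–29: 26200 * 0.965 = 25283
30–39: 5200 * 0.967 = 5028
40–49: 7800 * 0.927 = 7231
50+: 6900 * 0.971 + 20200 * 0.402 = 6700 + 8120 = 14820
→ [2815, 11148, 25283, 5028, 7231, 14820]
Period 2.
Births: 5028 * 0.184 = 925, 7231 * 0.2 = 1446 ⇒ total 2371
10–19: 2815 * 0.961 = 2705
20–29: 11148 * 0.965 = 10758
30–39: 25283 * 0.967 = 24449
40–49: 5028 * 0.927 = 4661
50+: 7231 * 0.971 + 14820 * 0.402 = 7021 + 5958 = 12979
→ [2371, 2705, 10758, 24449, 4661, 12979]
Period 3.
Births: 24449 * 0.184 = 4499, 4661 * 0.2 = 932 ⇒ total 5431
10–19: 2371 * 0.961 = 2279
20–29: 2705 * 0.965 = 2610
30–39: 10758 * 0.967 = 10403
40–49: 24449 * 0.927 = 22664
50+: 4661 * 0.971 + 12979 * 0.402 = 4526 + 5218 = 9744
→ [5431, 2279, 2610, 10403, 22664, 9744]
Period 4.
Births: 10403 * 0.184 = 1914, 22664 * 0.2 = 4533 ⇒ total 6447
10–19: 5431 * 0.961 = 5219
20–29: 2279 * 0.965 = 2199
30–39: 2610 * 0.967 = 2524
40–49: 10403 * 0.927 = 9644
50+: 22664 * 0.971 + 9744 * 0.402 = 22007 + 3917 = 25924
→ [6447, 5219, 2199, 2524, 9644, 25924]
Scenario A total after 4 periods: 51957
Scenario B projection —
Period 1.
Births: 7800 * 0.134 = 1045, 6900 * 0.2 = 1380 ⇒ total 2425
10–19: 11600 * 0.961 = 11148
20–29: 26200 * 0.965 = 25283
30–39: 5200 * 0.967 = 5028
40–49: 7800 * 0.927 = 7231
50+: 6900 * 0.971 + 20200 * 0.402 = 6700 + 8120 = 14820
→ [2425, 11148, 25283, 5028, 7231, 14820]
Period 2.
Births: 5028 * 0.134 = 674, 7231 * 0.2 = 1446 ⇒ total 2120
10–19: 2425 * 0.961 = 2330
20–29: 11148 * 0.965 = 10758
30–39: 25283 * 0.967 = 24449
40–49: 5028 * 0.927 = 4661
50+: 7231 * 0.971 + 14820 * 0.402 = 7021 + 5958 = 12979
→ [2120, 2330, 10758, 24449, 4661, 12979]
Period 3.
Births: 24449 * 0.134 = 3276, 4661 * 0.2 = 932 ⇒ total 4208
10–19: 2120 * 0.961 = 2037
20–29: 2330 * 0.965 = 2248
30–39: 10758 * 0.967 = 10403
40–49: 24449 * 0.927 = 22664
50+: 4661 * 0.971 + 12979 * 0.402 = 4526 + 5218 = 9744
→ [4208, 2037, 2248, 10403, 22664, 9744]
Period 4.
Births: 10403 * 0.134 = 1394, 22664 * 0.2 = 4533 ⇒ total 5927
10–19: 4208 * 0.961 = 4044
20–29: 2037 * 0.965 = 1966
30–39: 2248 * 0.967 = 2174
40–49: 10403 * 0.927 = 9644
50+: 22664 * 0.971 + 9744 * 0.402 = 22007 + 3917 = 25924
→ [5927, 4044, 1966, 2174, 9644, 25924]
Scenario B total after 4 periods: 49679
Difference B − A = 49679 − 51957 = -2278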